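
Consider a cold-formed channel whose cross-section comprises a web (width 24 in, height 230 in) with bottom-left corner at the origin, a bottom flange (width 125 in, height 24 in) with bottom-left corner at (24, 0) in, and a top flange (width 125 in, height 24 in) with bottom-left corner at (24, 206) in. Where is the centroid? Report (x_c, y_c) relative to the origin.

x_c = 50.80 in, y_c = 115.00 in

web: A = 24 × 230 = 5520.00, centroid at (12.00, 115.00).
bottom flange: A = 125 × 24 = 3000.00, centroid at (86.50, 12.00).
top flange: A = 125 × 24 = 3000.00, centroid at (86.50, 218.00).
ΣA = 11520.00 in², ΣAx_c = 585240.00 in³, ΣAy_c = 1324800.00 in³.
x_c = 585240.00/11520.00 = 50.80 in; y_c = 1324800.00/11520.00 = 115.00 in.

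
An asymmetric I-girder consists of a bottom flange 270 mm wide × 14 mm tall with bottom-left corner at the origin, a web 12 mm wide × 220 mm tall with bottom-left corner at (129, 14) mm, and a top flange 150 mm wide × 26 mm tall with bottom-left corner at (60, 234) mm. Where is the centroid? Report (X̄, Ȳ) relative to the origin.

X̄ = 135.00 mm, Ȳ = 127.63 mm

Part | A | x̄ᵢ | ȳᵢ | A·x̄ᵢ | A·ȳᵢ
bottom flange | 3780.00 | 135.00 | 7.00 | 510300.00 | 26460.00
web | 2640.00 | 135.00 | 124.00 | 356400.00 | 327360.00
top flange | 3900.00 | 135.00 | 247.00 | 526500.00 | 963300.00
Σ | 10320.00 |  |  | 1393200.00 | 1317120.00
X̄ = 1393200.00 / 10320.00 = 135.00 mm
Ȳ = 1317120.00 / 10320.00 = 127.63 mm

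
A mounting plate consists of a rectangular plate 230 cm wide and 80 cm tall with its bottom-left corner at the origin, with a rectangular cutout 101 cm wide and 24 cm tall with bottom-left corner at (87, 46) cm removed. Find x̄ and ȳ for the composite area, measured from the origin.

Part | A | x̄ᵢ | ȳᵢ | A·x̄ᵢ | A·ȳᵢ
plate | 18400.00 | 115.00 | 40.00 | 2116000.00 | 736000.00
hole | -2424.00 | 137.50 | 58.00 | -333300.00 | -140592.00
Σ | 15976.00 |  |  | 1782700.00 | 595408.00
x̄ = 1782700.00 / 15976.00 = 111.59 cm
ȳ = 595408.00 / 15976.00 = 37.27 cm

x̄ = 111.59 cm, ȳ = 37.27 cm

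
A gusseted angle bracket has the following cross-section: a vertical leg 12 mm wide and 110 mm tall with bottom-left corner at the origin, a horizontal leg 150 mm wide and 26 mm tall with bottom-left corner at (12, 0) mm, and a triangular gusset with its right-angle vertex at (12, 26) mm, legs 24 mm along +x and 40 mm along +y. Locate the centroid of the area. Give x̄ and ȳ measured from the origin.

x̄ = 62.60 mm, ȳ = 24.94 mm

vertical leg: A = 12 × 110 = 1320.00, centroid at (6.00, 55.00).
horizontal leg: A = 150 × 26 = 3900.00, centroid at (87.00, 13.00).
gusset: A = ½·24·40 = 480.00, centroid at (20.00, 39.33).
ΣA = 5700.00 mm², ΣAx̄ = 356820.00 mm³, ΣAȳ = 142180.00 mm³.
x̄ = 356820.00/5700.00 = 62.60 mm; ȳ = 142180.00/5700.00 = 24.94 mm.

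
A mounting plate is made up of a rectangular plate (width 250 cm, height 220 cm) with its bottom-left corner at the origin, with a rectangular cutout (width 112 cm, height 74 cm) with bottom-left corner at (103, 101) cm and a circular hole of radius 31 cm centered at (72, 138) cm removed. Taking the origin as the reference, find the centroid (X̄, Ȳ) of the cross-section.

plate: A = 250 × 220 = 55000.00, centroid at (125.00, 110.00).
hole 1: A = −(112 × 74) = -8288.00, centroid at (159.00, 138.00).
hole 2: A = −π·31² = -3019.07, centroid at (72.00, 138.00).
ΣA = 43692.93 cm², ΣAX̄ = 5339834.92 cm³, ΣAȲ = 4489624.27 cm³.
X̄ = 5339834.92/43692.93 = 122.21 cm; Ȳ = 4489624.27/43692.93 = 102.75 cm.

X̄ = 122.21 cm, Ȳ = 102.75 cm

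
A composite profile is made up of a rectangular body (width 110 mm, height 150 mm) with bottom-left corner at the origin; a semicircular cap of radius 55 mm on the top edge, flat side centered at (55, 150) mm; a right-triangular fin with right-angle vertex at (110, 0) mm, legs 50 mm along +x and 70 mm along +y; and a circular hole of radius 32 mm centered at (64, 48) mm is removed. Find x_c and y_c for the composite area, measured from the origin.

x_c = 59.88 mm, y_c = 98.44 mm

rectangular body: A = 110 × 150 = 16500.00, centroid at (55.00, 75.00).
semicircular top: A = ½π·55² = 4751.66, centroid at (55.00, 173.34).
triangular fin: A = ½·50·70 = 1750.00, centroid at (126.67, 23.33).
hole: A = −π·32² = -3216.99, centroid at (64.00, 48.00).
ΣA = 19784.67 mm², ΣAx_c = 1184620.49 mm³, ΣAy_c = 1947583.27 mm³.
x_c = 1184620.49/19784.67 = 59.88 mm; y_c = 1947583.27/19784.67 = 98.44 mm.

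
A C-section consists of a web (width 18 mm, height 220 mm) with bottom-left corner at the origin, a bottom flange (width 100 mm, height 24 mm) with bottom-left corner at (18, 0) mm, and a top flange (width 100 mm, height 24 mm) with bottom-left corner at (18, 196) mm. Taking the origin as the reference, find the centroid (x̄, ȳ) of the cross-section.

x̄ = 41.33 mm, ȳ = 110.00 mm

web: A = 18 × 220 = 3960.00, centroid at (9.00, 110.00).
bottom flange: A = 100 × 24 = 2400.00, centroid at (68.00, 12.00).
top flange: A = 100 × 24 = 2400.00, centroid at (68.00, 208.00).
ΣA = 8760.00 mm²
ΣAx̄ = (3960.00)(9.00) + (2400.00)(68.00) + (2400.00)(68.00) = 362040.00 mm³
ΣAȳ = (3960.00)(110.00) + (2400.00)(12.00) + (2400.00)(208.00) = 963600.00 mm³
x̄ = 362040.00 / 8760.00 = 41.33 mm
ȳ = 963600.00 / 8760.00 = 110.00 mm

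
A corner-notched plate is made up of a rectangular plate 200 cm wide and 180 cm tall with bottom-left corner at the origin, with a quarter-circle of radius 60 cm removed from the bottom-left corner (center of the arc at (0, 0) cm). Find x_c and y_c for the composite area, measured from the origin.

plate: A = 200 × 180 = 36000.00, centroid at (100.00, 90.00).
removed quarter-circle: A = −¼π·60² = -2827.43, centroid at (25.46, 25.46).
ΣA = 33172.57 cm²
ΣAx_c = (36000.00)(100.00) + (-2827.43)(25.46) = 3528000.00 cm³
ΣAy_c = (36000.00)(90.00) + (-2827.43)(25.46) = 3168000.00 cm³
x_c = 3528000.00 / 33172.57 = 106.35 cm
y_c = 3168000.00 / 33172.57 = 95.50 cm

x_c = 106.35 cm, y_c = 95.50 cm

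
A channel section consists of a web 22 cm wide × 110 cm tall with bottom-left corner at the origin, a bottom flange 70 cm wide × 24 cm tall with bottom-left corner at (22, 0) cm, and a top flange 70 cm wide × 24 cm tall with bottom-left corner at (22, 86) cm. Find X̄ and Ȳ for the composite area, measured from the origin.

web: A = 22 × 110 = 2420.00, centroid at (11.00, 55.00).
bottom flange: A = 70 × 24 = 1680.00, centroid at (57.00, 12.00).
top flange: A = 70 × 24 = 1680.00, centroid at (57.00, 98.00).
ΣA = 5780.00 cm²
ΣAX̄ = (2420.00)(11.00) + (1680.00)(57.00) + (1680.00)(57.00) = 218140.00 cm³
ΣAȲ = (2420.00)(55.00) + (1680.00)(12.00) + (1680.00)(98.00) = 317900.00 cm³
X̄ = 218140.00 / 5780.00 = 37.74 cm
Ȳ = 317900.00 / 5780.00 = 55.00 cm

X̄ = 37.74 cm, Ȳ = 55.00 cm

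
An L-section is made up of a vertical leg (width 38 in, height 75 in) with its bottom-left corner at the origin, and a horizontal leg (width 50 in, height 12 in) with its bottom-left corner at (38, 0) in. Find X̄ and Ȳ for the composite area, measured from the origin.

vertical leg: A = 38 × 75 = 2850.00, centroid at (19.00, 37.50).
horizontal leg: A = 50 × 12 = 600.00, centroid at (63.00, 6.00).
ΣA = 3450.00 in²
ΣAX̄ = (2850.00)(19.00) + (600.00)(63.00) = 91950.00 in³
ΣAȲ = (2850.00)(37.50) + (600.00)(6.00) = 110475.00 in³
X̄ = 91950.00 / 3450.00 = 26.65 in
Ȳ = 110475.00 / 3450.00 = 32.02 in

X̄ = 26.65 in, Ȳ = 32.02 in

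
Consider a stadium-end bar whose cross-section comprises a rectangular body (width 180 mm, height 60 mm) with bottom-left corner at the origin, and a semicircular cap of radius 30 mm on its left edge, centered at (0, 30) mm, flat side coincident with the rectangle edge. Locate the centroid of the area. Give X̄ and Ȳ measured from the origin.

X̄ = 78.11 mm, Ȳ = 30.00 mm

rectangular body: A = 180 × 60 = 10800.00, centroid at (90.00, 30.00).
semicircular end: A = ½π·30² = 1413.72, centroid at (-12.73, 30.00).
ΣA = 12213.72 mm²
ΣAX̄ = (10800.00)(90.00) + (1413.72)(-12.73) = 954000.00 mm³
ΣAȲ = (10800.00)(30.00) + (1413.72)(30.00) = 366411.50 mm³
X̄ = 954000.00 / 12213.72 = 78.11 mm
Ȳ = 366411.50 / 12213.72 = 30.00 mm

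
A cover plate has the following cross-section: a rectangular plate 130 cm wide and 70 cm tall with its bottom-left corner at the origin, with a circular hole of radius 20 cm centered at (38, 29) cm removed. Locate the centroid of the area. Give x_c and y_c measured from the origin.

plate: A = 130 × 70 = 9100.00, centroid at (65.00, 35.00).
hole: A = −π·20² = -1256.64, centroid at (38.00, 29.00).
ΣA = 7843.36 cm²
ΣAx_c = (9100.00)(65.00) + (-1256.64)(38.00) = 543747.79 cm³
ΣAy_c = (9100.00)(35.00) + (-1256.64)(29.00) = 282057.53 cm³
x_c = 543747.79 / 7843.36 = 69.33 cm
y_c = 282057.53 / 7843.36 = 35.96 cm

x_c = 69.33 cm, y_c = 35.96 cm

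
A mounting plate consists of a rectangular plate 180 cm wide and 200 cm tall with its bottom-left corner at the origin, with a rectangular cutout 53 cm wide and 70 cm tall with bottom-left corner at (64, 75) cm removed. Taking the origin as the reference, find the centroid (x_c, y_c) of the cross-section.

x_c = 89.94 cm, y_c = 98.85 cm

plate: A = 180 × 200 = 36000.00, centroid at (90.00, 100.00).
hole: A = −(53 × 70) = -3710.00, centroid at (90.50, 110.00).
ΣA = 32290.00 cm², ΣAx_c = 2904245.00 cm³, ΣAy_c = 3191900.00 cm³.
x_c = 2904245.00/32290.00 = 89.94 cm; y_c = 3191900.00/32290.00 = 98.85 cm.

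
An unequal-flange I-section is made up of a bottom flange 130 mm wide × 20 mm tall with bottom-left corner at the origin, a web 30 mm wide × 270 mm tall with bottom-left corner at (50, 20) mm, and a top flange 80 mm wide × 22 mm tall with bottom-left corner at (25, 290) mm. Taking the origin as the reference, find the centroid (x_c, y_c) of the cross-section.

bottom flange: A = 130 × 20 = 2600.00, centroid at (65.00, 10.00).
web: A = 30 × 270 = 8100.00, centroid at (65.00, 155.00).
top flange: A = 80 × 22 = 1760.00, centroid at (65.00, 301.00).
ΣA = 12460.00 mm², ΣAx_c = 809900.00 mm³, ΣAy_c = 1811260.00 mm³.
x_c = 809900.00/12460.00 = 65.00 mm; y_c = 1811260.00/12460.00 = 145.37 mm.

x_c = 65.00 mm, y_c = 145.37 mm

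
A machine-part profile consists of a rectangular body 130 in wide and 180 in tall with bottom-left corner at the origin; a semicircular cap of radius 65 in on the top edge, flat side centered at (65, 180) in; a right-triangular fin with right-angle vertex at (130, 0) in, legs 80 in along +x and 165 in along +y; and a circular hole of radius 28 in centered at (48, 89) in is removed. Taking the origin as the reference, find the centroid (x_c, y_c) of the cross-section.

rectangular body: A = 130 × 180 = 23400.00, centroid at (65.00, 90.00).
semicircular top: A = ½π·65² = 6636.61, centroid at (65.00, 207.59).
triangular fin: A = ½·80·165 = 6600.00, centroid at (156.67, 55.00).
hole: A = −π·28² = -2463.01, centroid at (48.00, 89.00).
ΣA = 34173.61 in²
ΣAx_c = (23400.00)(65.00) + (6636.61)(65.00) + (6600.00)(156.67) + (-2463.01)(48.00) = 2868155.53 in³
ΣAy_c = (23400.00)(90.00) + (6636.61)(207.59) + (6600.00)(55.00) + (-2463.01)(89.00) = 3627466.17 in³
x_c = 2868155.53 / 34173.61 = 83.93 in
y_c = 3627466.17 / 34173.61 = 106.15 in

x_c = 83.93 in, y_c = 106.15 in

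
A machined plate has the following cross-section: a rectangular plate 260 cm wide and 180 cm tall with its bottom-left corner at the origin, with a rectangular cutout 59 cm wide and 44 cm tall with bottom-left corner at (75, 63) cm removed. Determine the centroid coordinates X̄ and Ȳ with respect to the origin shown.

X̄ = 131.50 cm, Ȳ = 90.29 cm

Part | A | x̄ᵢ | ȳᵢ | A·x̄ᵢ | A·ȳᵢ
plate | 46800.00 | 130.00 | 90.00 | 6084000.00 | 4212000.00
hole | -2596.00 | 104.50 | 85.00 | -271282.00 | -220660.00
Σ | 44204.00 |  |  | 5812718.00 | 3991340.00
X̄ = 5812718.00 / 44204.00 = 131.50 cm
Ȳ = 3991340.00 / 44204.00 = 90.29 cm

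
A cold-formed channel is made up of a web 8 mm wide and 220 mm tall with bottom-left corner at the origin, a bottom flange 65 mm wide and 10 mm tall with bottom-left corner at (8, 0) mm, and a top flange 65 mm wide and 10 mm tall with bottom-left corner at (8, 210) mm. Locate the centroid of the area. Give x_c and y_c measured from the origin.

web: A = 8 × 220 = 1760.00, centroid at (4.00, 110.00).
bottom flange: A = 65 × 10 = 650.00, centroid at (40.50, 5.00).
top flange: A = 65 × 10 = 650.00, centroid at (40.50, 215.00).
ΣA = 3060.00 mm²
ΣAx_c = (1760.00)(4.00) + (650.00)(40.50) + (650.00)(40.50) = 59690.00 mm³
ΣAy_c = (1760.00)(110.00) + (650.00)(5.00) + (650.00)(215.00) = 336600.00 mm³
x_c = 59690.00 / 3060.00 = 19.51 mm
y_c = 336600.00 / 3060.00 = 110.00 mm

x_c = 19.51 mm, y_c = 110.00 mm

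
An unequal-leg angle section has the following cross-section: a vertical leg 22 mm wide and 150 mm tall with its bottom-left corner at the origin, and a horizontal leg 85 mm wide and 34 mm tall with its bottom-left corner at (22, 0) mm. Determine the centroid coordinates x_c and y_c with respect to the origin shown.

Part | A | x̄ᵢ | ȳᵢ | A·x̄ᵢ | A·ȳᵢ
vertical leg | 3300.00 | 11.00 | 75.00 | 36300.00 | 247500.00
horizontal leg | 2890.00 | 64.50 | 17.00 | 186405.00 | 49130.00
Σ | 6190.00 |  |  | 222705.00 | 296630.00
x_c = 222705.00 / 6190.00 = 35.98 mm
y_c = 296630.00 / 6190.00 = 47.92 mm

x_c = 35.98 mm, y_c = 47.92 mm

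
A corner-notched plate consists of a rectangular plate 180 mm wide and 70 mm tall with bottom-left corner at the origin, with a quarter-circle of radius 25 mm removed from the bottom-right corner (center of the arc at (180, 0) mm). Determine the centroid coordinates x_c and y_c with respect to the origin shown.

Part | A | x̄ᵢ | ȳᵢ | A·x̄ᵢ | A·ȳᵢ
plate | 12600.00 | 90.00 | 35.00 | 1134000.00 | 441000.00
removed quarter-circle | -490.87 | 169.39 | 10.61 | -83148.96 | -5208.33
Σ | 12109.13 |  |  | 1050851.04 | 435791.67
x_c = 1050851.04 / 12109.13 = 86.78 mm
y_c = 435791.67 / 12109.13 = 35.99 mm

x_c = 86.78 mm, y_c = 35.99 mm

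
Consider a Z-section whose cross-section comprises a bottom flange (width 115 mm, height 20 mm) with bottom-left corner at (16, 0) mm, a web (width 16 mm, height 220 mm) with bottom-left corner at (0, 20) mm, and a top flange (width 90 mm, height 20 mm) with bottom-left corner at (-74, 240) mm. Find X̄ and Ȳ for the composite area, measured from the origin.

X̄ = 19.03 mm, Ȳ = 122.13 mm

bottom flange: A = 115 × 20 = 2300.00, centroid at (73.50, 10.00).
web: A = 16 × 220 = 3520.00, centroid at (8.00, 130.00).
top flange: A = 90 × 20 = 1800.00, centroid at (-29.00, 250.00).
ΣA = 7620.00 mm²
ΣAX̄ = (2300.00)(73.50) + (3520.00)(8.00) + (1800.00)(-29.00) = 145010.00 mm³
ΣAȲ = (2300.00)(10.00) + (3520.00)(130.00) + (1800.00)(250.00) = 930600.00 mm³
X̄ = 145010.00 / 7620.00 = 19.03 mm
Ȳ = 930600.00 / 7620.00 = 122.13 mm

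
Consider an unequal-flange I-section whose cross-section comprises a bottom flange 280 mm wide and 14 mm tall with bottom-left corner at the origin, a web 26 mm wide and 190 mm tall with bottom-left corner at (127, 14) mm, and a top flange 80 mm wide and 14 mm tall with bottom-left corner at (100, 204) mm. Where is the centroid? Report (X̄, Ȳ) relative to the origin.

bottom flange: A = 280 × 14 = 3920.00, centroid at (140.00, 7.00).
web: A = 26 × 190 = 4940.00, centroid at (140.00, 109.00).
top flange: A = 80 × 14 = 1120.00, centroid at (140.00, 211.00).
ΣA = 9980.00 mm², ΣAX̄ = 1397200.00 mm³, ΣAȲ = 802220.00 mm³.
X̄ = 1397200.00/9980.00 = 140.00 mm; Ȳ = 802220.00/9980.00 = 80.38 mm.

X̄ = 140.00 mm, Ȳ = 80.38 mm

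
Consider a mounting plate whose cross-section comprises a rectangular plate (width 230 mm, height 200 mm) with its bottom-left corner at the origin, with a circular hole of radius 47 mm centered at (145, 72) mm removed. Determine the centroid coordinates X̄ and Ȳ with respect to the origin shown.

plate: A = 230 × 200 = 46000.00, centroid at (115.00, 100.00).
hole: A = −π·47² = -6939.78, centroid at (145.00, 72.00).
ΣA = 39060.22 mm²
ΣAX̄ = (46000.00)(115.00) + (-6939.78)(145.00) = 4283732.17 mm³
ΣAȲ = (46000.00)(100.00) + (-6939.78)(72.00) = 4100335.97 mm³
X̄ = 4283732.17 / 39060.22 = 109.67 mm
Ȳ = 4100335.97 / 39060.22 = 104.97 mm

X̄ = 109.67 mm, Ȳ = 104.97 mm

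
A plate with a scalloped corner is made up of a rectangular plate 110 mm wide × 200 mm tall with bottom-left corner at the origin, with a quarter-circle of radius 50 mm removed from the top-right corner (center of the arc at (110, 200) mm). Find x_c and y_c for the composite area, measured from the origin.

x_c = 51.69 mm, y_c = 92.28 mm

Part | A | x̄ᵢ | ȳᵢ | A·x̄ᵢ | A·ȳᵢ
plate | 22000.00 | 55.00 | 100.00 | 1210000.00 | 2200000.00
removed quarter-circle | -1963.50 | 88.78 | 178.78 | -174317.83 | -351032.42
Σ | 20036.50 |  |  | 1035682.17 | 1848967.58
x_c = 1035682.17 / 20036.50 = 51.69 mm
y_c = 1848967.58 / 20036.50 = 92.28 mm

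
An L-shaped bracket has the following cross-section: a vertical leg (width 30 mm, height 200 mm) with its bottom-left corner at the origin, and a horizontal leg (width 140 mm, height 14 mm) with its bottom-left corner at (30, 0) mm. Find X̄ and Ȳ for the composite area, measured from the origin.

X̄ = 35.93 mm, Ȳ = 77.10 mm

vertical leg: A = 30 × 200 = 6000.00, centroid at (15.00, 100.00).
horizontal leg: A = 140 × 14 = 1960.00, centroid at (100.00, 7.00).
ΣA = 7960.00 mm², ΣAX̄ = 286000.00 mm³, ΣAȲ = 613720.00 mm³.
X̄ = 286000.00/7960.00 = 35.93 mm; Ȳ = 613720.00/7960.00 = 77.10 mm.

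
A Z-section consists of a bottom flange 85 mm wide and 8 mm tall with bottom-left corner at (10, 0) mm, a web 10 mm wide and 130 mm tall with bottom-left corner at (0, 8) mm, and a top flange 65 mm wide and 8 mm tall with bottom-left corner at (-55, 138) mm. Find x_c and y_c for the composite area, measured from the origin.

Part | A | x̄ᵢ | ȳᵢ | A·x̄ᵢ | A·ȳᵢ
bottom flange | 680.00 | 52.50 | 4.00 | 35700.00 | 2720.00
web | 1300.00 | 5.00 | 73.00 | 6500.00 | 94900.00
top flange | 520.00 | -22.50 | 142.00 | -11700.00 | 73840.00
Σ | 2500.00 |  |  | 30500.00 | 171460.00
x_c = 30500.00 / 2500.00 = 12.20 mm
y_c = 171460.00 / 2500.00 = 68.58 mm

x_c = 12.20 mm, y_c = 68.58 mm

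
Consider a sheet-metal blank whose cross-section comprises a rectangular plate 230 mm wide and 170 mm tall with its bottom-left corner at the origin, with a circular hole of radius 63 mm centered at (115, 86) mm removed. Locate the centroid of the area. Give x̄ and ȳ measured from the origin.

x̄ = 115.00 mm, ȳ = 84.53 mm

plate: A = 230 × 170 = 39100.00, centroid at (115.00, 85.00).
hole: A = −π·63² = -12468.98, centroid at (115.00, 86.00).
ΣA = 26631.02 mm²
ΣAx̄ = (39100.00)(115.00) + (-12468.98)(115.00) = 3062567.16 mm³
ΣAȳ = (39100.00)(85.00) + (-12468.98)(86.00) = 2251167.61 mm³
x̄ = 3062567.16 / 26631.02 = 115.00 mm
ȳ = 2251167.61 / 26631.02 = 84.53 mm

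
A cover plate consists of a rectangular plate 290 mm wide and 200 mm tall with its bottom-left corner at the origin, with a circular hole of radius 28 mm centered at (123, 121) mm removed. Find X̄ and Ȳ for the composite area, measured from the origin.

X̄ = 145.98 mm, Ȳ = 99.07 mm

Part | A | x̄ᵢ | ȳᵢ | A·x̄ᵢ | A·ȳᵢ
plate | 58000.00 | 145.00 | 100.00 | 8410000.00 | 5800000.00
hole | -2463.01 | 123.00 | 121.00 | -302950.06 | -298024.05
Σ | 55536.99 |  |  | 8107049.94 | 5501975.95
X̄ = 8107049.94 / 55536.99 = 145.98 mm
Ȳ = 5501975.95 / 55536.99 = 99.07 mm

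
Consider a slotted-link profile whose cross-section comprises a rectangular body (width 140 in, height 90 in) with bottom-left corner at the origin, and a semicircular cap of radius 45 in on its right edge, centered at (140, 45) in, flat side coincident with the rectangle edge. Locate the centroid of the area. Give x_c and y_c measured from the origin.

rectangular body: A = 140 × 90 = 12600.00, centroid at (70.00, 45.00).
semicircular end: A = ½π·45² = 3180.86, centroid at (159.10, 45.00).
ΣA = 15780.86 in²
ΣAx_c = (12600.00)(70.00) + (3180.86)(159.10) = 1388070.76 in³
ΣAy_c = (12600.00)(45.00) + (3180.86)(45.00) = 710138.82 in³
x_c = 1388070.76 / 15780.86 = 87.96 in
y_c = 710138.82 / 15780.86 = 45.00 in

x_c = 87.96 in, y_c = 45.00 in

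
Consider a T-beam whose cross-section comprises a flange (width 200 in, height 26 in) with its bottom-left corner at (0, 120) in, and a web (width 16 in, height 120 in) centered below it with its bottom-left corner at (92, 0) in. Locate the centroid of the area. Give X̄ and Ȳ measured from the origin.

X̄ = 100.00 in, Ȳ = 113.31 in

web: A = 16 × 120 = 1920.00, centroid at (100.00, 60.00).
flange: A = 200 × 26 = 5200.00, centroid at (100.00, 133.00).
ΣA = 7120.00 in²
ΣAX̄ = (1920.00)(100.00) + (5200.00)(100.00) = 712000.00 in³
ΣAȲ = (1920.00)(60.00) + (5200.00)(133.00) = 806800.00 in³
X̄ = 712000.00 / 7120.00 = 100.00 in
Ȳ = 806800.00 / 7120.00 = 113.31 in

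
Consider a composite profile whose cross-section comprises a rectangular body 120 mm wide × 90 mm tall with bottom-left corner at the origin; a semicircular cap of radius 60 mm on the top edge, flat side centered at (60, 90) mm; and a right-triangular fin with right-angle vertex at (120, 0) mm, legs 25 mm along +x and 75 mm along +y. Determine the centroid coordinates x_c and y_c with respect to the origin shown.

rectangular body: A = 120 × 90 = 10800.00, centroid at (60.00, 45.00).
semicircular top: A = ½π·60² = 5654.87, centroid at (60.00, 115.46).
triangular fin: A = ½·25·75 = 937.50, centroid at (128.33, 25.00).
ΣA = 17392.37 mm², ΣAx_c = 1107604.51 mm³, ΣAy_c = 1162375.51 mm³.
x_c = 1107604.51/17392.37 = 63.68 mm; y_c = 1162375.51/17392.37 = 66.83 mm.

x_c = 63.68 mm, y_c = 66.83 mm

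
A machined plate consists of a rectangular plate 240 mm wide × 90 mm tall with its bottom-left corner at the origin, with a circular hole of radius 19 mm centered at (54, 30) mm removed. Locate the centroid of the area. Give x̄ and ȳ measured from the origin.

Part | A | x̄ᵢ | ȳᵢ | A·x̄ᵢ | A·ȳᵢ
plate | 21600.00 | 120.00 | 45.00 | 2592000.00 | 972000.00
hole | -1134.11 | 54.00 | 30.00 | -61242.21 | -34023.45
Σ | 20465.89 |  |  | 2530757.79 | 937976.55
x̄ = 2530757.79 / 20465.89 = 123.66 mm
ȳ = 937976.55 / 20465.89 = 45.83 mm

x̄ = 123.66 mm, ȳ = 45.83 mm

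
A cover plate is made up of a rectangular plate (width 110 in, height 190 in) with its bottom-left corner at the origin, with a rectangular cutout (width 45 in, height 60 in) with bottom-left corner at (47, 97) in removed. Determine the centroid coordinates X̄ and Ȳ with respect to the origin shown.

plate: A = 110 × 190 = 20900.00, centroid at (55.00, 95.00).
hole: A = −(45 × 60) = -2700.00, centroid at (69.50, 127.00).
ΣA = 18200.00 in², ΣAX̄ = 961850.00 in³, ΣAȲ = 1642600.00 in³.
X̄ = 961850.00/18200.00 = 52.85 in; Ȳ = 1642600.00/18200.00 = 90.25 in.

X̄ = 52.85 in, Ȳ = 90.25 in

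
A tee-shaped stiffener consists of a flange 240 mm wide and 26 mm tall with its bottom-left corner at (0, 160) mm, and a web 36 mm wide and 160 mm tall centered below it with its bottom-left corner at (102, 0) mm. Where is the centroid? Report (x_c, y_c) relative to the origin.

web: A = 36 × 160 = 5760.00, centroid at (120.00, 80.00).
flange: A = 240 × 26 = 6240.00, centroid at (120.00, 173.00).
ΣA = 12000.00 mm²
ΣAx_c = (5760.00)(120.00) + (6240.00)(120.00) = 1440000.00 mm³
ΣAy_c = (5760.00)(80.00) + (6240.00)(173.00) = 1540320.00 mm³
x_c = 1440000.00 / 12000.00 = 120.00 mm
y_c = 1540320.00 / 12000.00 = 128.36 mm

x_c = 120.00 mm, y_c = 128.36 mm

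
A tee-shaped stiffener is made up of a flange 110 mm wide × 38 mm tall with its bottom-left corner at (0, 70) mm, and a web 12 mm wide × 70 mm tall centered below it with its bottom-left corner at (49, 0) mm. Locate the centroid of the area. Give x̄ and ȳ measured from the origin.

Part | A | x̄ᵢ | ȳᵢ | A·x̄ᵢ | A·ȳᵢ
web | 840.00 | 55.00 | 35.00 | 46200.00 | 29400.00
flange | 4180.00 | 55.00 | 89.00 | 229900.00 | 372020.00
Σ | 5020.00 |  |  | 276100.00 | 401420.00
x̄ = 276100.00 / 5020.00 = 55.00 mm
ȳ = 401420.00 / 5020.00 = 79.96 mm

x̄ = 55.00 mm, ȳ = 79.96 mm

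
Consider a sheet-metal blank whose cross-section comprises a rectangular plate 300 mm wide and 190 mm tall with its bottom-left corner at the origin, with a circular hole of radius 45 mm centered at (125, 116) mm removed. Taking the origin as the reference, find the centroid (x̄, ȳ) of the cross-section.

x̄ = 153.14 mm, ȳ = 92.36 mm

plate: A = 300 × 190 = 57000.00, centroid at (150.00, 95.00).
hole: A = −π·45² = -6361.73, centroid at (125.00, 116.00).
ΣA = 50638.27 mm², ΣAx̄ = 7754784.36 mm³, ΣAȳ = 4677039.89 mm³.
x̄ = 7754784.36/50638.27 = 153.14 mm; ȳ = 4677039.89/50638.27 = 92.36 mm.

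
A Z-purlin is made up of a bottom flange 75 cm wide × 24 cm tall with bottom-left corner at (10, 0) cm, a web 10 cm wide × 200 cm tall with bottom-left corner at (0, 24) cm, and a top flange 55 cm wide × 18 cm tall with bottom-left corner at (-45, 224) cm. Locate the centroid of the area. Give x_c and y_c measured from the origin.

x_c = 16.32 cm, y_c = 104.44 cm

bottom flange: A = 75 × 24 = 1800.00, centroid at (47.50, 12.00).
web: A = 10 × 200 = 2000.00, centroid at (5.00, 124.00).
top flange: A = 55 × 18 = 990.00, centroid at (-17.50, 233.00).
ΣA = 4790.00 cm², ΣAx_c = 78175.00 cm³, ΣAy_c = 500270.00 cm³.
x_c = 78175.00/4790.00 = 16.32 cm; y_c = 500270.00/4790.00 = 104.44 cm.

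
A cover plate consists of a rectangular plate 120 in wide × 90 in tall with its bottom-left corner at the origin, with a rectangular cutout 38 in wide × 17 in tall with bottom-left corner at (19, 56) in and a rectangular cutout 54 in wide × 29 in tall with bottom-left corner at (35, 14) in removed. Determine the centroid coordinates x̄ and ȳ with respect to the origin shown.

Part | A | x̄ᵢ | ȳᵢ | A·x̄ᵢ | A·ȳᵢ
plate | 10800.00 | 60.00 | 45.00 | 648000.00 | 486000.00
hole 1 | -646.00 | 38.00 | 64.50 | -24548.00 | -41667.00
hole 2 | -1566.00 | 62.00 | 28.50 | -97092.00 | -44631.00
Σ | 8588.00 |  |  | 526360.00 | 399702.00
x̄ = 526360.00 / 8588.00 = 61.29 in
ȳ = 399702.00 / 8588.00 = 46.54 in

x̄ = 61.29 in, ȳ = 46.54 in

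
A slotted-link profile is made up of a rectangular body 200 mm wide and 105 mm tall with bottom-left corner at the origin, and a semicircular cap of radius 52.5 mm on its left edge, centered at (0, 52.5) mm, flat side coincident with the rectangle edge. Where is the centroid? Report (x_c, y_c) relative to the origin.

rectangular body: A = 200 × 105 = 21000.00, centroid at (100.00, 52.50).
semicircular end: A = ½π·52.5² = 4329.51, centroid at (-22.28, 52.50).
ΣA = 25329.51 mm², ΣAx_c = 2003531.25 mm³, ΣAy_c = 1329799.14 mm³.
x_c = 2003531.25/25329.51 = 79.10 mm; y_c = 1329799.14/25329.51 = 52.50 mm.

x_c = 79.10 mm, y_c = 52.50 mm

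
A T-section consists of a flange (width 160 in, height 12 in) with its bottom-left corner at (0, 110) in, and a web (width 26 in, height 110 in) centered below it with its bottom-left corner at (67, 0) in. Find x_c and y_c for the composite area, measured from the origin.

x_c = 80.00 in, y_c = 79.50 in

web: A = 26 × 110 = 2860.00, centroid at (80.00, 55.00).
flange: A = 160 × 12 = 1920.00, centroid at (80.00, 116.00).
ΣA = 4780.00 in², ΣAx_c = 382400.00 in³, ΣAy_c = 380020.00 in³.
x_c = 382400.00/4780.00 = 80.00 in; y_c = 380020.00/4780.00 = 79.50 in.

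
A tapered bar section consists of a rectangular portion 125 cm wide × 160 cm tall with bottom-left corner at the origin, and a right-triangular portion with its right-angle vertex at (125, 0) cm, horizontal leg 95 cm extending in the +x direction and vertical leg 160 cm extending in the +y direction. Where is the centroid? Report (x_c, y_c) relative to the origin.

Part | A | x̄ᵢ | ȳᵢ | A·x̄ᵢ | A·ȳᵢ
rectangular portion | 20000.00 | 62.50 | 80.00 | 1250000.00 | 1600000.00
triangular portion | 7600.00 | 156.67 | 53.33 | 1190666.67 | 405333.33
Σ | 27600.00 |  |  | 2440666.67 | 2005333.33
x_c = 2440666.67 / 27600.00 = 88.43 cm
y_c = 2005333.33 / 27600.00 = 72.66 cm

x_c = 88.43 cm, y_c = 72.66 cm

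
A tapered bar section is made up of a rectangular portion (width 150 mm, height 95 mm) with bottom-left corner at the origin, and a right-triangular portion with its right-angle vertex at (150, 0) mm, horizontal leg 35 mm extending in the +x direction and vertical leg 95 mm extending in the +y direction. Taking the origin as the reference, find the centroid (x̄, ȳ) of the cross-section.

Part | A | x̄ᵢ | ȳᵢ | A·x̄ᵢ | A·ȳᵢ
rectangular portion | 14250.00 | 75.00 | 47.50 | 1068750.00 | 676875.00
triangular portion | 1662.50 | 161.67 | 31.67 | 268770.83 | 52645.83
Σ | 15912.50 |  |  | 1337520.83 | 729520.83
x̄ = 1337520.83 / 15912.50 = 84.05 mm
ȳ = 729520.83 / 15912.50 = 45.85 mm

x̄ = 84.05 mm, ȳ = 45.85 mm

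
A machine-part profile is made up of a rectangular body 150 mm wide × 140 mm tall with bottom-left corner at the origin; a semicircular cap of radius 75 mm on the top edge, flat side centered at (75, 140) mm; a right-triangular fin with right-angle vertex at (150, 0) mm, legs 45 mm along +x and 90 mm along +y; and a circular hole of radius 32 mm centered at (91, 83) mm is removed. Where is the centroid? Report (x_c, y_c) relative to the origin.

rectangular body: A = 150 × 140 = 21000.00, centroid at (75.00, 70.00).
semicircular top: A = ½π·75² = 8835.73, centroid at (75.00, 171.83).
triangular fin: A = ½·45·90 = 2025.00, centroid at (165.00, 30.00).
hole: A = −π·32² = -3216.99, centroid at (91.00, 83.00).
ΣA = 28643.74 mm², ΣAx_c = 2279058.53 mm³, ΣAy_c = 2781991.86 mm³.
x_c = 2279058.53/28643.74 = 79.57 mm; y_c = 2781991.86/28643.74 = 97.12 mm.

x_c = 79.57 mm, y_c = 97.12 mm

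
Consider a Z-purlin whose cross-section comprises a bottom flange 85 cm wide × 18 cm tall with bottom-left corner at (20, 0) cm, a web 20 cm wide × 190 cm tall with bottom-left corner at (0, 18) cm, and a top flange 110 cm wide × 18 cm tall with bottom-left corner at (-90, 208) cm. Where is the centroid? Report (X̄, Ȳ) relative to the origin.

bottom flange: A = 85 × 18 = 1530.00, centroid at (62.50, 9.00).
web: A = 20 × 190 = 3800.00, centroid at (10.00, 113.00).
top flange: A = 110 × 18 = 1980.00, centroid at (-35.00, 217.00).
ΣA = 7310.00 cm²
ΣAX̄ = (1530.00)(62.50) + (3800.00)(10.00) + (1980.00)(-35.00) = 64325.00 cm³
ΣAȲ = (1530.00)(9.00) + (3800.00)(113.00) + (1980.00)(217.00) = 872830.00 cm³
X̄ = 64325.00 / 7310.00 = 8.80 cm
Ȳ = 872830.00 / 7310.00 = 119.40 cm

X̄ = 8.80 cm, Ȳ = 119.40 cm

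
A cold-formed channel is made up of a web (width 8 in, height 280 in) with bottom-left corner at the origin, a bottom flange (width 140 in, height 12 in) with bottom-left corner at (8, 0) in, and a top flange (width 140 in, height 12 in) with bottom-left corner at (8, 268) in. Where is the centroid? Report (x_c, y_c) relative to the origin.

web: A = 8 × 280 = 2240.00, centroid at (4.00, 140.00).
bottom flange: A = 140 × 12 = 1680.00, centroid at (78.00, 6.00).
top flange: A = 140 × 12 = 1680.00, centroid at (78.00, 274.00).
ΣA = 5600.00 in²
ΣAx_c = (2240.00)(4.00) + (1680.00)(78.00) + (1680.00)(78.00) = 271040.00 in³
ΣAy_c = (2240.00)(140.00) + (1680.00)(6.00) + (1680.00)(274.00) = 784000.00 in³
x_c = 271040.00 / 5600.00 = 48.40 in
y_c = 784000.00 / 5600.00 = 140.00 in

x_c = 48.40 in, y_c = 140.00 in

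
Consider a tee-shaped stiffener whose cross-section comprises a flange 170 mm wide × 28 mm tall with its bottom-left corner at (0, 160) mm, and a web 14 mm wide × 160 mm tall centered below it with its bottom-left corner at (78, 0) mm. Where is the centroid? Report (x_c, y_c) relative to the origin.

x_c = 85.00 mm, y_c = 143.92 mm

Part | A | x̄ᵢ | ȳᵢ | A·x̄ᵢ | A·ȳᵢ
web | 2240.00 | 85.00 | 80.00 | 190400.00 | 179200.00
flange | 4760.00 | 85.00 | 174.00 | 404600.00 | 828240.00
Σ | 7000.00 |  |  | 595000.00 | 1007440.00
x_c = 595000.00 / 7000.00 = 85.00 mm
y_c = 1007440.00 / 7000.00 = 143.92 mm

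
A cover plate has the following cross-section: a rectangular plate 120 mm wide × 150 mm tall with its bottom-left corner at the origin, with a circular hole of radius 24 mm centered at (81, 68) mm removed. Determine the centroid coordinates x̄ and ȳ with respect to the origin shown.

x̄ = 57.65 mm, ȳ = 75.78 mm

Part | A | x̄ᵢ | ȳᵢ | A·x̄ᵢ | A·ȳᵢ
plate | 18000.00 | 60.00 | 75.00 | 1080000.00 | 1350000.00
hole | -1809.56 | 81.00 | 68.00 | -146574.15 | -123049.90
Σ | 16190.44 |  |  | 933425.85 | 1226950.10
x̄ = 933425.85 / 16190.44 = 57.65 mm
ȳ = 1226950.10 / 16190.44 = 75.78 mm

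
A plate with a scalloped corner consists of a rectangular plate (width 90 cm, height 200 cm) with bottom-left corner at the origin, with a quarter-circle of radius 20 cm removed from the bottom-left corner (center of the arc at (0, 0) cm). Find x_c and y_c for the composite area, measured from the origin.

x_c = 45.65 cm, y_c = 101.63 cm

plate: A = 90 × 200 = 18000.00, centroid at (45.00, 100.00).
removed quarter-circle: A = −¼π·20² = -314.16, centroid at (8.49, 8.49).
ΣA = 17685.84 cm²
ΣAx_c = (18000.00)(45.00) + (-314.16)(8.49) = 807333.33 cm³
ΣAy_c = (18000.00)(100.00) + (-314.16)(8.49) = 1797333.33 cm³
x_c = 807333.33 / 17685.84 = 45.65 cm
y_c = 1797333.33 / 17685.84 = 101.63 cm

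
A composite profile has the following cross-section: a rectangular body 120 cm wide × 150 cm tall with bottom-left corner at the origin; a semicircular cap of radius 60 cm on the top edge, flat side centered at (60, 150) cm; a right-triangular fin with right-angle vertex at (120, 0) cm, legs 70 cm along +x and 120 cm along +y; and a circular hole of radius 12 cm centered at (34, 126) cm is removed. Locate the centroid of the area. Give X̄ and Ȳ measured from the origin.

rectangular body: A = 120 × 150 = 18000.00, centroid at (60.00, 75.00).
semicircular top: A = ½π·60² = 5654.87, centroid at (60.00, 175.46).
triangular fin: A = ½·70·120 = 4200.00, centroid at (143.33, 40.00).
hole: A = −π·12² = -452.39, centroid at (34.00, 126.00).
ΣA = 27402.48 cm², ΣAX̄ = 2005910.77 cm³, ΣAȲ = 2453228.96 cm³.
X̄ = 2005910.77/27402.48 = 73.20 cm; Ȳ = 2453228.96/27402.48 = 89.53 cm.

X̄ = 73.20 cm, Ȳ = 89.53 cm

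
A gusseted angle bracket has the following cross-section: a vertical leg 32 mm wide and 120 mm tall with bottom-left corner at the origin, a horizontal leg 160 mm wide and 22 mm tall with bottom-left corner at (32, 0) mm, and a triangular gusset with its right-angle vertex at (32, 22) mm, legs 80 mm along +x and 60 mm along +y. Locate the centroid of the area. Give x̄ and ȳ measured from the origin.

x̄ = 61.11 mm, ȳ = 37.90 mm

vertical leg: A = 32 × 120 = 3840.00, centroid at (16.00, 60.00).
horizontal leg: A = 160 × 22 = 3520.00, centroid at (112.00, 11.00).
gusset: A = ½·80·60 = 2400.00, centroid at (58.67, 42.00).
ΣA = 9760.00 mm², ΣAx̄ = 596480.00 mm³, ΣAȳ = 369920.00 mm³.
x̄ = 596480.00/9760.00 = 61.11 mm; ȳ = 369920.00/9760.00 = 37.90 mm.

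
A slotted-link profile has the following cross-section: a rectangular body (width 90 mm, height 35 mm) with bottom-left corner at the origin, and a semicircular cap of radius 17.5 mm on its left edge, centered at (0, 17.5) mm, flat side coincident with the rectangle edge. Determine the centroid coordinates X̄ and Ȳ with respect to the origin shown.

X̄ = 38.05 mm, Ȳ = 17.50 mm

rectangular body: A = 90 × 35 = 3150.00, centroid at (45.00, 17.50).
semicircular end: A = ½π·17.5² = 481.06, centroid at (-7.43, 17.50).
ΣA = 3631.06 mm²
ΣAX̄ = (3150.00)(45.00) + (481.06)(-7.43) = 138177.08 mm³
ΣAȲ = (3150.00)(17.50) + (481.06)(17.50) = 63543.49 mm³
X̄ = 138177.08 / 3631.06 = 38.05 mm
Ȳ = 63543.49 / 3631.06 = 17.50 mm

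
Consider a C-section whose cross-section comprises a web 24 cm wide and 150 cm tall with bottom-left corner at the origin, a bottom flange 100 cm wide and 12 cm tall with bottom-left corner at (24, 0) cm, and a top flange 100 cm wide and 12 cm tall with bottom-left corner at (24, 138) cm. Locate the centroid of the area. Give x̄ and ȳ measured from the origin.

Part | A | x̄ᵢ | ȳᵢ | A·x̄ᵢ | A·ȳᵢ
web | 3600.00 | 12.00 | 75.00 | 43200.00 | 270000.00
bottom flange | 1200.00 | 74.00 | 6.00 | 88800.00 | 7200.00
top flange | 1200.00 | 74.00 | 144.00 | 88800.00 | 172800.00
Σ | 6000.00 |  |  | 220800.00 | 450000.00
x̄ = 220800.00 / 6000.00 = 36.80 cm
ȳ = 450000.00 / 6000.00 = 75.00 cm

x̄ = 36.80 cm, ȳ = 75.00 cm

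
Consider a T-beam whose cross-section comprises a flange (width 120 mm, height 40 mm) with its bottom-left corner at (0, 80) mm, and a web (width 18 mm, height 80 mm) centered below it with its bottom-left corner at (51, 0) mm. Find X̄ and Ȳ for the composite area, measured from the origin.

web: A = 18 × 80 = 1440.00, centroid at (60.00, 40.00).
flange: A = 120 × 40 = 4800.00, centroid at (60.00, 100.00).
ΣA = 6240.00 mm²
ΣAX̄ = (1440.00)(60.00) + (4800.00)(60.00) = 374400.00 mm³
ΣAȲ = (1440.00)(40.00) + (4800.00)(100.00) = 537600.00 mm³
X̄ = 374400.00 / 6240.00 = 60.00 mm
Ȳ = 537600.00 / 6240.00 = 86.15 mm

X̄ = 60.00 mm, Ȳ = 86.15 mm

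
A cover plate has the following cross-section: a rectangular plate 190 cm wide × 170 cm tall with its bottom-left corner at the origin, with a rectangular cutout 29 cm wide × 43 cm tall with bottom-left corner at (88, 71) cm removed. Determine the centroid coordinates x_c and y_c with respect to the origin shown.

Part | A | x̄ᵢ | ȳᵢ | A·x̄ᵢ | A·ȳᵢ
plate | 32300.00 | 95.00 | 85.00 | 3068500.00 | 2745500.00
hole | -1247.00 | 102.50 | 92.50 | -127817.50 | -115347.50
Σ | 31053.00 |  |  | 2940682.50 | 2630152.50
x_c = 2940682.50 / 31053.00 = 94.70 cm
y_c = 2630152.50 / 31053.00 = 84.70 cm

x_c = 94.70 cm, y_c = 84.70 cm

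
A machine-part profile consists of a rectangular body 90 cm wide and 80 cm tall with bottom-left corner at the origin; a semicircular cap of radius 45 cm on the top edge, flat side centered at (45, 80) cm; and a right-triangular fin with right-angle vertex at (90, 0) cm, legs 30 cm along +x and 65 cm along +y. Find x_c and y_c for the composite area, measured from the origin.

x_c = 49.72 cm, y_c = 54.98 cm

rectangular body: A = 90 × 80 = 7200.00, centroid at (45.00, 40.00).
semicircular top: A = ½π·45² = 3180.86, centroid at (45.00, 99.10).
triangular fin: A = ½·30·65 = 975.00, centroid at (100.00, 21.67).
ΣA = 11355.86 cm²
ΣAx_c = (7200.00)(45.00) + (3180.86)(45.00) + (975.00)(100.00) = 564638.82 cm³
ΣAy_c = (7200.00)(40.00) + (3180.86)(99.10) + (975.00)(21.67) = 624344.00 cm³
x_c = 564638.82 / 11355.86 = 49.72 cm
y_c = 624344.00 / 11355.86 = 54.98 cm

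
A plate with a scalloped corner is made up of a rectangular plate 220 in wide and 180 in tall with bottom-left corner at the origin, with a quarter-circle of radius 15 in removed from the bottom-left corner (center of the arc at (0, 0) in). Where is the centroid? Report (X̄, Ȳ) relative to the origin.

X̄ = 110.46 in, Ȳ = 90.37 in

plate: A = 220 × 180 = 39600.00, centroid at (110.00, 90.00).
removed quarter-circle: A = −¼π·15² = -176.71, centroid at (6.37, 6.37).
ΣA = 39423.29 in²
ΣAX̄ = (39600.00)(110.00) + (-176.71)(6.37) = 4354875.00 in³
ΣAȲ = (39600.00)(90.00) + (-176.71)(6.37) = 3562875.00 in³
X̄ = 4354875.00 / 39423.29 = 110.46 in
Ȳ = 3562875.00 / 39423.29 = 90.37 in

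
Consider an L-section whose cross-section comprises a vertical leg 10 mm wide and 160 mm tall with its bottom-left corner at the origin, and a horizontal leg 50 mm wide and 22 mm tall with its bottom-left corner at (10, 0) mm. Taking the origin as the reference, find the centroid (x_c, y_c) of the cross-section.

x_c = 17.22 mm, y_c = 51.89 mm

Part | A | x̄ᵢ | ȳᵢ | A·x̄ᵢ | A·ȳᵢ
vertical leg | 1600.00 | 5.00 | 80.00 | 8000.00 | 128000.00
horizontal leg | 1100.00 | 35.00 | 11.00 | 38500.00 | 12100.00
Σ | 2700.00 |  |  | 46500.00 | 140100.00
x_c = 46500.00 / 2700.00 = 17.22 mm
y_c = 140100.00 / 2700.00 = 51.89 mm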